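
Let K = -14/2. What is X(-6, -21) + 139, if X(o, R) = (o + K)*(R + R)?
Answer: 685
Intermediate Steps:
K = -7 (K = -14*½ = -7)
X(o, R) = 2*R*(-7 + o) (X(o, R) = (o - 7)*(R + R) = (-7 + o)*(2*R) = 2*R*(-7 + o))
X(-6, -21) + 139 = 2*(-21)*(-7 - 6) + 139 = 2*(-21)*(-13) + 139 = 546 + 139 = 685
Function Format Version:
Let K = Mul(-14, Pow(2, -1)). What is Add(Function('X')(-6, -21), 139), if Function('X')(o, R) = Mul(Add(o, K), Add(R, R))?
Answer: 685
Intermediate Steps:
K = -7 (K = Mul(-14, Rational(1, 2)) = -7)
Function('X')(o, R) = Mul(2, R, Add(-7, o)) (Function('X')(o, R) = Mul(Add(o, -7), Add(R, R)) = Mul(Add(-7, o), Mul(2, R)) = Mul(2, R, Add(-7, o)))
Add(Function('X')(-6, -21), 139) = Add(Mul(2, -21, Add(-7, -6)), 139) = Add(Mul(2, -21, -13), 139) = Add(546, 139) = 685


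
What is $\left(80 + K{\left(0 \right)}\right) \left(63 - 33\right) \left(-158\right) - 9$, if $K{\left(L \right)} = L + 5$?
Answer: $-402909$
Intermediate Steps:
$K{\left(L \right)} = 5 + L$
$\left(80 + K{\left(0 \right)}\right) \left(63 - 33\right) \left(-158\right) - 9 = \left(80 + \left(5 + 0\right)\right) \left(63 - 33\right) \left(-158\right) - 9 = \left(80 + 5\right) 30 \left(-158\right) - 9 = 85 \cdot 30 \left(-158\right) - 9 = 2550 \left(-158\right) - 9 = -402900 - 9 = -402909$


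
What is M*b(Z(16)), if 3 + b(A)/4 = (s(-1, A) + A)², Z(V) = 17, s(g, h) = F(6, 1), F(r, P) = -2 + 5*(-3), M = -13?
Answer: 156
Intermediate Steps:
F(r, P) = -17 (F(r, P) = -2 - 15 = -17)
s(g, h) = -17
b(A) = -12 + 4*(-17 + A)²
M*b(Z(16)) = -13*(-12 + 4*(-17 + 17)²) = -13*(-12 + 4*0²) = -13*(-12 + 4*0) = -13*(-12 + 0) = -13*(-12) = 156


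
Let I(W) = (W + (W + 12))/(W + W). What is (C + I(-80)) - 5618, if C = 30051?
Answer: 977357/40 ≈ 24434.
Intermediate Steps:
I(W) = (12 + 2*W)/(2*W) (I(W) = (W + (12 + W))/((2*W)) = (12 + 2*W)*(1/(2*W)) = (12 + 2*W)/(2*W))
(C + I(-80)) - 5618 = (30051 + (6 - 80)/(-80)) - 5618 = (30051 - 1/80*(-74)) - 5618 = (30051 + 37/40) - 5618 = 1202077/40 - 5618 = 977357/40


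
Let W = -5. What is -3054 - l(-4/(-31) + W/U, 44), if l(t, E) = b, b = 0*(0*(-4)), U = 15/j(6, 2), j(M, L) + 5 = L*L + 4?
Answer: -3054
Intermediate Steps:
j(M, L) = -1 + L² (j(M, L) = -5 + (L*L + 4) = -5 + (L² + 4) = -5 + (4 + L²) = -1 + L²)
U = 5 (U = 15/(-1 + 2²) = 15/(-1 + 4) = 15/3 = 15*(⅓) = 5)
b = 0 (b = 0*0 = 0)
l(t, E) = 0
-3054 - l(-4/(-31) + W/U, 44) = -3054 - 1*0 = -3054 + 0 = -3054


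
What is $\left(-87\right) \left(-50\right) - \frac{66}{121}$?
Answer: $\frac{47844}{11} \approx 4349.5$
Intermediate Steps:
$\left(-87\right) \left(-50\right) - \frac{66}{121} = 4350 - \frac{6}{11} = \frac{47844}{11}$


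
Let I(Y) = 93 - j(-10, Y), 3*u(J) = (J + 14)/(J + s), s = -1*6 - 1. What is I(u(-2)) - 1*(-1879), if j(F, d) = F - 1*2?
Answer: 1984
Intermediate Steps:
j(F, d) = -2 + F (j(F, d) = F - 2 = -2 + F)
s = -7 (s = -6 - 1 = -7)
u(J) = (14 + J)/(3*(-7 + J)) (u(J) = ((J + 14)/(J - 7))/3 = ((14 + J)/(-7 + J))/3 = (14 + J)/(3*(-7 + J)))
I(Y) = 105 (I(Y) = 93 - (-2 - 10) = 93 - 1*(-12) = 93 + 12 = 105)
I(u(-2)) - 1*(-1879) = 105 - 1*(-1879) = 105 + 1879 = 1984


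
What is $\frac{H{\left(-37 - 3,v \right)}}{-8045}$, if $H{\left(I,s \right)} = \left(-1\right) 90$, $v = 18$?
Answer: $\frac{18}{1609} \approx 0.011187$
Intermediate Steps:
$H{\left(I,s \right)} = -90$
$\frac{H{\left(-37 - 3,v \right)}}{-8045} = - \frac{90}{-8045} = \left(-90\right) \left(- \frac{1}{8045}\right) = \frac{18}{1609}$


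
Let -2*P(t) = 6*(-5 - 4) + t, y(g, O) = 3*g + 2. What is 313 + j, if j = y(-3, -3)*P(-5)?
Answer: 213/2 ≈ 106.50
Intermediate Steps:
y(g, O) = 2 + 3*g
P(t) = 27 - t/2 (P(t) = -(6*(-5 - 4) + t)/2 = -(6*(-9) + t)/2 = -(-54 + t)/2 = 27 - t/2)
j = -413/2 (j = (2 + 3*(-3))*(27 - ½*(-5)) = (2 - 9)*(27 + 5/2) = -7*59/2 = -413/2 ≈ -206.50)
313 + j = 313 - 413/2 = 213/2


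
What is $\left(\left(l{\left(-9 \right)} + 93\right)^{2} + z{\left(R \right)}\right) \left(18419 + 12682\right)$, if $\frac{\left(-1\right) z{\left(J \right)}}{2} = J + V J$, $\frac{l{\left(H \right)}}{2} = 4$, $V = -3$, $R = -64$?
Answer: $309299445$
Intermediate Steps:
$l{\left(H \right)} = 8$ ($l{\left(H \right)} = 2 \cdot 4 = 8$)
$z{\left(J \right)} = 4 J$ ($z{\left(J \right)} = - 2 \left(J - 3 J\right) = - 2 \left(- 2 J\right) = 4 J$)
$\left(\left(l{\left(-9 \right)} + 93\right)^{2} + z{\left(R \right)}\right) \left(18419 + 12682\right) = \left(\left(8 + 93\right)^{2} + 4 \left(-64\right)\right) \left(18419 + 12682\right) = \left(101^{2} - 256\right) 31101 = \left(10201 - 256\right) 31101 = 9945 \cdot 31101 = 309299445$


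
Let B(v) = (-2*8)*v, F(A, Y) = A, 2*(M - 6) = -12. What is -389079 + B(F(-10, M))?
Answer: -388919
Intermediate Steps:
M = 0 (M = 6 + (½)*(-12) = 6 - 6 = 0)
B(v) = -16*v
-389079 + B(F(-10, M)) = -389079 - 16*(-10) = -389079 + 160 = -388919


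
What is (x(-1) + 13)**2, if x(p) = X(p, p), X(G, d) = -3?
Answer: 100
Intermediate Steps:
x(p) = -3
(x(-1) + 13)**2 = (-3 + 13)**2 = 10**2 = 100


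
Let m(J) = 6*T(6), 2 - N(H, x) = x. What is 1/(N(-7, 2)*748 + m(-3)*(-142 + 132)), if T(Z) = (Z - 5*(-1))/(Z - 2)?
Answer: -1/165 ≈ -0.0060606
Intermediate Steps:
N(H, x) = 2 - x
T(Z) = (5 + Z)/(-2 + Z) (T(Z) = (Z + 5)/(-2 + Z) = (5 + Z)/(-2 + Z))
m(J) = 33/2 (m(J) = 6*((5 + 6)/(-2 + 6)) = 6*(11/4) = 33/2)
1/(N(-7, 2)*748 + m(-3)*(-142 + 132)) = 1/((2 - 1*2)*748 + 33*(-142 + 132)/2) = 1/((2 - 2)*748 + (33/2)*(-10)) = 1/(0*748 - 165) = 1/(0 - 165) = 1/(-165) = -1/165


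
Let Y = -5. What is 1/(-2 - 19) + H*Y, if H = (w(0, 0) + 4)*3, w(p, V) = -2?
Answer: -631/21 ≈ -30.048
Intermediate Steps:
H = 6 (H = (-2 + 4)*3 = 2*3 = 6)
1/(-2 - 19) + H*Y = 1/(-2 - 19) + 6*(-5) = 1/(-21) - 30 = -1/21 - 30 = -631/21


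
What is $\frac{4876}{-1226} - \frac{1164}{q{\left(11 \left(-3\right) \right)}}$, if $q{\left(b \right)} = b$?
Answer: $\frac{211026}{6743} \approx 31.296$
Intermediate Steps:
$\frac{4876}{-1226} - \frac{1164}{q{\left(11 \left(-3\right) \right)}} = \frac{4876}{-1226} - \frac{1164}{11 \left(-3\right)} = 4876 \left(- \frac{1}{1226}\right) - \frac{1164}{-33} = - \frac{2438}{613} - - \frac{388}{11} = - \frac{2438}{613} + \frac{388}{11} = \frac{211026}{6743}$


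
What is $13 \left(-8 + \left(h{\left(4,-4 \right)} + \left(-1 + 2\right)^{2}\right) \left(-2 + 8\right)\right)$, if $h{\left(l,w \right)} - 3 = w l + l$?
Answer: $-728$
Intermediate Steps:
$h{\left(l,w \right)} = 3 + l + l w$ ($h{\left(l,w \right)} = 3 + \left(w l + l\right) = 3 + \left(l w + l\right) = 3 + \left(l + l w\right) = 3 + l + l w$)
$13 \left(-8 + \left(h{\left(4,-4 \right)} + \left(-1 + 2\right)^{2}\right) \left(-2 + 8\right)\right) = 13 \left(-8 + \left(\left(3 + 4 + 4 \left(-4\right)\right) + \left(-1 + 2\right)^{2}\right) \left(-2 + 8\right)\right) = 13 \left(-8 + \left(\left(3 + 4 - 16\right) + 1^{2}\right) 6\right) = 13 \left(-8 + \left(-9 + 1\right) 6\right) = 13 \left(-8 - 48\right) = 13 \left(-56\right) = -728$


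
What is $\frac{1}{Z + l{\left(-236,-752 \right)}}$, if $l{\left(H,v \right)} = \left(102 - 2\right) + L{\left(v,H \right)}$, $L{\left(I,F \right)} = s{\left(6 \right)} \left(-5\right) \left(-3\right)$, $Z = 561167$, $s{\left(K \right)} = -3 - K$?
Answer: $\frac{1}{561132} \approx 1.7821 \cdot 10^{-6}$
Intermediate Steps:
$L{\left(I,F \right)} = -135$ ($L{\left(I,F \right)} = \left(-3 - 6\right) \left(-5\right) \left(-3\right) = \left(-9\right) \left(-5\right) \left(-3\right) = 45 \left(-3\right) = -135$)
$l{\left(H,v \right)} = -35$ ($l{\left(H,v \right)} = \left(102 - 2\right) - 135 = 100 - 135 = -35$)
$\frac{1}{Z + l{\left(-236,-752 \right)}} = \frac{1}{561167 - 35} = \frac{1}{561132}$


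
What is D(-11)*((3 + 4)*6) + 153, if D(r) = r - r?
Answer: 153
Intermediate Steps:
D(r) = 0
D(-11)*((3 + 4)*6) + 153 = 0*((3 + 4)*6) + 153 = 0*(7*6) + 153 = 0*42 + 153 = 0 + 153 = 153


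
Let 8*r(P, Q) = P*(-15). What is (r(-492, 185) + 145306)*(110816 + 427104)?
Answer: 78659234720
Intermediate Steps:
r(P, Q) = -15*P/8 (r(P, Q) = (P*(-15))/8 = (-15*P)/8 = -15*P/8)
(r(-492, 185) + 145306)*(110816 + 427104) = (-15/8*(-492) + 145306)*(110816 + 427104) = (1845/2 + 145306)*537920 = (292457/2)*537920 = 78659234720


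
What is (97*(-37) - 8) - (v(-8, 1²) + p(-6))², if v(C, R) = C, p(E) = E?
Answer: -3793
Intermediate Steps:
(97*(-37) - 8) - (v(-8, 1²) + p(-6))² = (97*(-37) - 8) - (-8 - 6)² = (-3589 - 8) - 1*(-14)² = -3597 - 1*196 = -3597 - 196 = -3793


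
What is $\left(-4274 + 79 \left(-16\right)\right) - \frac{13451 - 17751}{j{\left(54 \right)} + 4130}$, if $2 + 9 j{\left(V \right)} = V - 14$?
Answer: $- \frac{51504801}{9302} \approx -5537.0$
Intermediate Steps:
$j{\left(V \right)} = - \frac{16}{9} + \frac{V}{9}$ ($j{\left(V \right)} = - \frac{2}{9} + \frac{V - 14}{9} = - \frac{2}{9} + \frac{-14 + V}{9} = - \frac{2}{9} + \left(- \frac{14}{9} + \frac{V}{9}\right) = - \frac{16}{9} + \frac{V}{9}$)
$\left(-4274 + 79 \left(-16\right)\right) - \frac{13451 - 17751}{j{\left(54 \right)} + 4130} = \left(-4274 + 79 \left(-16\right)\right) - \frac{13451 - 17751}{\left(- \frac{16}{9} + \frac{1}{9} \cdot 54\right) + 4130} = \left(-4274 - 1264\right) - - \frac{4300}{\left(- \frac{16}{9} + 6\right) + 4130} = -5538 - - \frac{4300}{\frac{38}{9} + 4130} = -5538 - - \frac{4300}{\frac{37208}{9}} = -5538 - \left(-4300\right) \frac{9}{37208} = -5538 - - \frac{9675}{9302} = -5538 + \frac{9675}{9302} = - \frac{51504801}{9302}$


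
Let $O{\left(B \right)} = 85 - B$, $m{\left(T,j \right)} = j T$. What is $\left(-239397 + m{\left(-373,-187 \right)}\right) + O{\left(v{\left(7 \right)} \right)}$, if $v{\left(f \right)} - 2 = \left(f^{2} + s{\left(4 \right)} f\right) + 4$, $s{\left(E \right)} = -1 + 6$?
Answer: $-169651$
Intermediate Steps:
$s{\left(E \right)} = 5$
$m{\left(T,j \right)} = T j$
$v{\left(f \right)} = 6 + f^{2} + 5 f$ ($v{\left(f \right)} = 2 + \left(\left(f^{2} + 5 f\right) + 4\right) = 2 + \left(4 + f^{2} + 5 f\right) = 6 + f^{2} + 5 f$)
$\left(-239397 + m{\left(-373,-187 \right)}\right) + O{\left(v{\left(7 \right)} \right)} = \left(-239397 - -69751\right) + \left(85 - \left(6 + 7^{2} + 5 \cdot 7\right)\right) = \left(-239397 + 69751\right) + \left(85 - \left(6 + 49 + 35\right)\right) = -169646 + \left(85 - 90\right) = -169646 - 5 = -169651$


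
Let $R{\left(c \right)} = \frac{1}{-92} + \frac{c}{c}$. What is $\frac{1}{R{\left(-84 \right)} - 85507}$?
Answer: $- \frac{92}{7866553} \approx -1.1695 \cdot 10^{-5}$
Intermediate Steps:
$R{\left(c \right)} = \frac{91}{92}$ ($R{\left(c \right)} = - \frac{1}{92} + 1 = \frac{91}{92}$)
$\frac{1}{R{\left(-84 \right)} - 85507} = \frac{1}{\frac{91}{92} - 85507} = \frac{1}{- \frac{7866553}{92}} = - \frac{92}{7866553}$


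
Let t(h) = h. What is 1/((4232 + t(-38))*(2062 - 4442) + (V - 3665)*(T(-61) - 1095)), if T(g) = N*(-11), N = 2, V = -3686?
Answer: -1/1770653 ≈ -5.6476e-7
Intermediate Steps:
T(g) = -22 (T(g) = 2*(-11) = -22)
1/((4232 + t(-38))*(2062 - 4442) + (V - 3665)*(T(-61) - 1095)) = 1/((4232 - 38)*(2062 - 4442) + (-3686 - 3665)*(-22 - 1095)) = 1/(4194*(-2380) - 7351*(-1117)) = 1/(-9981720 + 8211067) = 1/(-1770653) = -1/1770653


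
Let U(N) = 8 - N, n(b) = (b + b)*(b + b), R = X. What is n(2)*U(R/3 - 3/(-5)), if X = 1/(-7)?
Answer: 12512/105 ≈ 119.16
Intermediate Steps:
X = -1/7 (X = 1*(-1/7) = -1/7 ≈ -0.14286)
R = -1/7 ≈ -0.14286
n(b) = 4*b**2 (n(b) = (2*b)*(2*b) = 4*b**2)
n(2)*U(R/3 - 3/(-5)) = (4*2**2)*(8 - (-1/7/3 - 3/(-5))) = (4*4)*(8 - (-1/7*1/3 - 3*(-1/5))) = 16*(8 - (-1/21 + 3/5)) = 16*(8 - 1*58/105) = 16*(8 - 58/105) = 16*(782/105) = 12512/105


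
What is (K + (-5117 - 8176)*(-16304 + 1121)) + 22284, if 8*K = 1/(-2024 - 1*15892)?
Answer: 28930742897183/143328 ≈ 2.0185e+8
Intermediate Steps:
K = -1/143328 (K = 1/(8*(-2024 - 1*15892)) = 1/(8*(-2024 - 15892)) = (⅛)/(-17916) = (⅛)*(-1/17916) = -1/143328 ≈ -6.9770e-6)
(K + (-5117 - 8176)*(-16304 + 1121)) + 22284 = (-1/143328 + (-5117 - 8176)*(-16304 + 1121)) + 22284 = (-1/143328 - 13293*(-15183)) + 22284 = (-1/143328 + 201827619) + 22284 = 28927548976031/143328 + 22284 = 28930742897183/143328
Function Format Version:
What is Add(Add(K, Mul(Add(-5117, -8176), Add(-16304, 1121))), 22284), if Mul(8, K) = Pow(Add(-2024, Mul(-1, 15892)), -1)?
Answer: Rational(28930742897183, 143328) ≈ 2.0185e+8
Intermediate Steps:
K = Rational(-1, 143328) (K = Mul(Rational(1, 8), Pow(Add(-2024, Mul(-1, 15892)), -1)) = Mul(Rational(1, 8), Pow(Add(-2024, -15892), -1)) = Mul(Rational(1, 8), Pow(-17916, -1)) = Mul(Rational(1, 8), Rational(-1, 17916)) = Rational(-1, 143328) ≈ -6.9770e-6)
Add(Add(K, Mul(Add(-5117, -8176), Add(-16304, 1121))), 22284) = Add(Add(Rational(-1, 143328), Mul(Add(-5117, -8176), Add(-16304, 1121))), 22284) = Add(Add(Rational(-1, 143328), Mul(-13293, -15183)), 22284) = Add(Add(Rational(-1, 143328), 201827619), 22284) = Add(Rational(28927548976031, 143328), 22284) = Rational(28930742897183, 143328)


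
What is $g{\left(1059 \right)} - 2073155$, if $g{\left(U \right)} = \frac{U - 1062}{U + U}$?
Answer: $- \frac{1463647431}{706} \approx -2.0732 \cdot 10^{6}$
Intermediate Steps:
$g{\left(U \right)} = \frac{-1062 + U}{2 U}$
$g{\left(1059 \right)} - 2073155 = \frac{-1062 + 1059}{2 \cdot 1059} - 2073155 = \frac{1}{2} \cdot \frac{1}{1059} \left(-3\right) - 2073155 = - \frac{1}{706} - 2073155 = - \frac{1463647431}{706}$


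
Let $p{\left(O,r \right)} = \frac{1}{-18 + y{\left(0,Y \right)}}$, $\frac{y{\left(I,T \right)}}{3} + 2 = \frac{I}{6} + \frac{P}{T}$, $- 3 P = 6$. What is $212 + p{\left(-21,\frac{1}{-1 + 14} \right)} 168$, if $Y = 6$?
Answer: $\frac{5132}{25} \approx 205.28$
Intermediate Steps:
$P = -2$ ($P = \left(- \frac{1}{3}\right) 6 = -2$)
$y{\left(I,T \right)} = -6 + \frac{I}{2} - \frac{6}{T}$ ($y{\left(I,T \right)} = -6 + 3 \left(\frac{I}{6} - \frac{2}{T}\right) = -6 + 3 \left(- \frac{2}{T} + \frac{I}{6}\right) = -6 + \left(\frac{I}{2} - \frac{6}{T}\right) = -6 + \frac{I}{2} - \frac{6}{T}$)
$p{\left(O,r \right)} = - \frac{1}{25}$ ($p{\left(O,r \right)} = \frac{1}{-18 - \left(6 + \frac{6}{6}\right)} = \frac{1}{-18 - 7} = \frac{1}{-25} = - \frac{1}{25}$)
$212 + p{\left(-21,\frac{1}{-1 + 14} \right)} 168 = 212 - \frac{168}{25} = \frac{5132}{25}$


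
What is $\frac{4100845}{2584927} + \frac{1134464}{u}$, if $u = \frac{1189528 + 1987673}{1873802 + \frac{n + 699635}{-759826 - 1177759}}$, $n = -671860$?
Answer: $\frac{709795482626824702602659}{1060870756589750353} \approx 6.6907 \cdot 10^{5}$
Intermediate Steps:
$u = \frac{410406466639}{242043374693}$ ($u = \frac{1189528 + 1987673}{1873802 + \frac{-671860 + 699635}{-759826 - 1177759}} = \frac{3177201}{1873802 + \frac{27775}{-1937585}} = \frac{3177201}{1873802 + 27775 \left(- \frac{1}{1937585}\right)} = \frac{3177201}{1873802 - \frac{5555}{387517}} = \frac{3177201}{\frac{726130124079}{387517}} = 3177201 \cdot \frac{387517}{726130124079} = \frac{410406466639}{242043374693} \approx 1.6956$)
$\frac{4100845}{2584927} + \frac{1134464}{u} = \frac{4100845}{2584927} + \frac{1134464}{\frac{410406466639}{242043374693}} = 4100845 \cdot \frac{1}{2584927} + 1134464 \cdot \frac{242043374693}{410406466639} = \frac{4100845}{2584927} + \frac{274589495027719552}{410406466639} = \frac{709795482626824702602659}{1060870756589750353}$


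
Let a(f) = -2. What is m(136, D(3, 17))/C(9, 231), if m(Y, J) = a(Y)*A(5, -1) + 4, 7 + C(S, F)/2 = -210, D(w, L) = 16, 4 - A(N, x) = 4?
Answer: -2/217 ≈ -0.0092166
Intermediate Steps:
A(N, x) = 0 (A(N, x) = 4 - 1*4 = 4 - 4 = 0)
C(S, F) = -434 (C(S, F) = -14 + 2*(-210) = -14 - 420 = -434)
m(Y, J) = 4 (m(Y, J) = -2*0 + 4 = 0 + 4 = 4)
m(136, D(3, 17))/C(9, 231) = 4/(-434) = 4*(-1/434) = -2/217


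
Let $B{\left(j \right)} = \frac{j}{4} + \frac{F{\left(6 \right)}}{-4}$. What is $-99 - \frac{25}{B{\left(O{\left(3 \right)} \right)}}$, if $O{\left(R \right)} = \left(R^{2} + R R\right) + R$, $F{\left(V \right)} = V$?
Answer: $- \frac{317}{3} \approx -105.67$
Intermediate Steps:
$O{\left(R \right)} = R + 2 R^{2}$ ($O{\left(R \right)} = \left(R^{2} + R^{2}\right) + R = 2 R^{2} + R = R + 2 R^{2}$)
$B{\left(j \right)} = - \frac{3}{2} + \frac{j}{4}$ ($B{\left(j \right)} = \frac{j}{4} + \frac{6}{-4} = j \frac{1}{4} + 6 \left(- \frac{1}{4}\right) = \frac{j}{4} - \frac{3}{2} = - \frac{3}{2} + \frac{j}{4}$)
$-99 - \frac{25}{B{\left(O{\left(3 \right)} \right)}} = -99 - \frac{25}{- \frac{3}{2} + \frac{3 \left(1 + 2 \cdot 3\right)}{4}} = -99 - \frac{25}{- \frac{3}{2} + \frac{3 \left(1 + 6\right)}{4}} = -99 - \frac{25}{- \frac{3}{2} + \frac{3 \cdot 7}{4}} = -99 - \frac{25}{- \frac{3}{2} + \frac{1}{4} \cdot 21} = -99 - \frac{25}{- \frac{3}{2} + \frac{21}{4}} = -99 - \frac{25}{\frac{15}{4}} = -99 - \frac{20}{3} = - \frac{317}{3}$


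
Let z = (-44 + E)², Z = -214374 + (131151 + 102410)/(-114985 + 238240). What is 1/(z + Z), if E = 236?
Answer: -123255/21878761489 ≈ -5.6335e-6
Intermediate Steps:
Z = -26422433809/123255 (Z = -214374 + 233561/123255 = -26422433809/123255 ≈ -2.1437e+5)
z = 36864 (z = (-44 + 236)² = 192² = 36864)
1/(z + Z) = 1/(36864 - 26422433809/123255) = 1/(-21878761489/123255) = -123255/21878761489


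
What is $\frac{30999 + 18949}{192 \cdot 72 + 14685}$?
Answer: $\frac{49948}{28509} \approx 1.752$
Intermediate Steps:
$\frac{30999 + 18949}{192 \cdot 72 + 14685} = \frac{49948}{13824 + 14685} = \frac{49948}{28509}$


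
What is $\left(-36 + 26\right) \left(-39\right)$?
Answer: $390$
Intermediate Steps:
$\left(-36 + 26\right) \left(-39\right) = \left(-10\right) \left(-39\right) = 390$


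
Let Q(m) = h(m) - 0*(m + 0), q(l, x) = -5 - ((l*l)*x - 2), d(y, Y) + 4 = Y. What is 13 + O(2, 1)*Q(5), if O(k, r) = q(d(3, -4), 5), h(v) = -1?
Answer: 336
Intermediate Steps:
d(y, Y) = -4 + Y
q(l, x) = -3 - x*l² (q(l, x) = -5 - (l²*x - 2) = -5 - (x*l² - 2) = -5 - (-2 + x*l²) = -5 + (2 - x*l²) = -3 - x*l²)
O(k, r) = -323 (O(k, r) = -3 - 1*5*(-4 - 4)² = -3 - 1*5*(-8)² = -3 - 1*5*64 = -3 - 320 = -323)
Q(m) = -1 (Q(m) = -1 - 0*(m + 0) = -1 - 0*m = -1 - 1*0 = -1 + 0 = -1)
13 + O(2, 1)*Q(5) = 13 - 323*(-1) = 13 + 323 = 336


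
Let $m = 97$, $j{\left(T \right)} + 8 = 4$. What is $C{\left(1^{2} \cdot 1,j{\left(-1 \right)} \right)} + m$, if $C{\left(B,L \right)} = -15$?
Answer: $82$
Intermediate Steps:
$j{\left(T \right)} = -4$ ($j{\left(T \right)} = -8 + 4 = -4$)
$C{\left(1^{2} \cdot 1,j{\left(-1 \right)} \right)} + m = -15 + 97 = 82$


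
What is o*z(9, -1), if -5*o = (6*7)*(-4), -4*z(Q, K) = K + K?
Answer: 84/5 ≈ 16.800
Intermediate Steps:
z(Q, K) = -K/2 (z(Q, K) = -(K + K)/4 = -K/2)
o = 168/5 (o = -6*7*(-4)/5 = -42*(-4)/5 = -⅕*(-168) = 168/5 ≈ 33.600)
o*z(9, -1) = 168*(-½*(-1))/5 = (168/5)*(½) = 84/5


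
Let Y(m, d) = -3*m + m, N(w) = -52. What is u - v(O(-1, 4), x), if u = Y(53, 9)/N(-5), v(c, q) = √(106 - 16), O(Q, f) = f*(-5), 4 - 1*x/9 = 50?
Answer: 53/26 - 3*√10 ≈ -7.4484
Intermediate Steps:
x = -414 (x = 36 - 9*50 = 36 - 450 = -414)
O(Q, f) = -5*f
Y(m, d) = -2*m
v(c, q) = 3*√10 (v(c, q) = √90 = 3*√10)
u = 53/26 (u = -2*53/(-52) = -106*(-1/52) = 53/26 ≈ 2.0385)
u - v(O(-1, 4), x) = 53/26 - 3*√10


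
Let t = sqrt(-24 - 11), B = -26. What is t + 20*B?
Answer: -520 + I*sqrt(35) ≈ -520.0 + 5.9161*I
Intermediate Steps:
t = I*sqrt(35) (t = sqrt(-35) = I*sqrt(35) ≈ 5.9161*I)
t + 20*B = I*sqrt(35) + 20*(-26) = I*sqrt(35) - 520 = -520 + I*sqrt(35)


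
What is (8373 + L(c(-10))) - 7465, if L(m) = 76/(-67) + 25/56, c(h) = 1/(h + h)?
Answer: 3404235/3752 ≈ 907.31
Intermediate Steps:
c(h) = 1/(2*h)
L(m) = -2581/3752 (L(m) = 76*(-1/67) + 25*(1/56) = -76/67 + 25/56 = -2581/3752)
(8373 + L(c(-10))) - 7465 = (8373 - 2581/3752) - 7465 = 31412915/3752 - 7465 = 3404235/3752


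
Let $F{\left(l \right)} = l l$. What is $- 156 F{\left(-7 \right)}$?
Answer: $-7644$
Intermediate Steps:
$F{\left(l \right)} = l^{2}$
$- 156 F{\left(-7 \right)} = - 156 \left(-7\right)^{2} = \left(-156\right) 49 = -7644$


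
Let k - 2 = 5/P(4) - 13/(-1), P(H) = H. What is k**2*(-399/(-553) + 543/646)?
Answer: 336812775/816544 ≈ 412.49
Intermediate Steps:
k = 65/4 (k = 2 + (5/4 - 13/(-1)) = 2 + (5*(1/4) - 13*(-1)) = 2 + (5/4 + 13) = 2 + 57/4 = 65/4 ≈ 16.250)
k**2*(-399/(-553) + 543/646) = (65/4)**2*(-399/(-553) + 543/646) = 4225*(-399*(-1/553) + 543*(1/646))/16 = 4225*(57/79 + 543/646)/16 = (4225/16)*(79719/51034) = 336812775/816544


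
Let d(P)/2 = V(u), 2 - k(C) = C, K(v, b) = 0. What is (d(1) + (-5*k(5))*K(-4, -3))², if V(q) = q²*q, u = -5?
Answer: 62500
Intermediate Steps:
k(C) = 2 - C
V(q) = q³
d(P) = -250 (d(P) = 2*(-5)³ = 2*(-125) = -250)
(d(1) + (-5*k(5))*K(-4, -3))² = (-250 - 5*(2 - 1*5)*0)² = (-250 - 5*(2 - 5)*0)² = (-250 - 5*(-3)*0)² = (-250 + 15*0)² = (-250 + 0)² = (-250)² = 62500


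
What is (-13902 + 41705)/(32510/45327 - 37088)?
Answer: -1260226581/1681055266 ≈ -0.74966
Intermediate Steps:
(-13902 + 41705)/(32510/45327 - 37088) = 27803/(32510*(1/45327) - 37088) = 27803/(32510/45327 - 37088) = 27803/(-1681055266/45327) = 27803*(-45327/1681055266) = -1260226581/1681055266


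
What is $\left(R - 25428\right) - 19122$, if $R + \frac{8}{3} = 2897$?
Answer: $- \frac{124967}{3} \approx -41656.0$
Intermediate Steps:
$R = \frac{8683}{3}$ ($R = - \frac{8}{3} + 2897 = \frac{8683}{3} \approx 2894.3$)
$\left(R - 25428\right) - 19122 = \left(\frac{8683}{3} - 25428\right) - 19122 = - \frac{67601}{3} - 19122 = - \frac{124967}{3}$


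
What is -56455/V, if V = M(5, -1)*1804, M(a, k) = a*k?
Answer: 11291/1804 ≈ 6.2589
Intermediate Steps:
V = -9020 (V = (5*(-1))*1804 = -5*1804 = -9020)
-56455/V = -56455/(-9020) = -56455*(-1/9020) = 11291/1804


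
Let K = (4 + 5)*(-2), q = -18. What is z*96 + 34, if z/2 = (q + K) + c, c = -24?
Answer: -11486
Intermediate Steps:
K = -18 (K = 9*(-2) = -18)
z = -120 (z = 2*((-18 - 18) - 24) = 2*(-36 - 24) = 2*(-60) = -120)
z*96 + 34 = -120*96 + 34 = -11520 + 34 = -11486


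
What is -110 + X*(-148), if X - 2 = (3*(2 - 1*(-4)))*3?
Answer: -8398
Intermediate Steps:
X = 56 (X = 2 + (3*(2 - 1*(-4)))*3 = 2 + (3*(2 + 4))*3 = 2 + (3*6)*3 = 2 + 18*3 = 2 + 54 = 56)
-110 + X*(-148) = -110 + 56*(-148) = -110 - 8288 = -8398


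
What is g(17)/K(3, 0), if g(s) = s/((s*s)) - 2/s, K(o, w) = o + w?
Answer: -1/51 ≈ -0.019608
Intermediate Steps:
g(s) = -1/s (g(s) = s/(s²) - 2/s = s/s² - 2/s = 1/s - 2/s = -1/s)
g(17)/K(3, 0) = (-1/17)/(3 + 0) = -1*1/17/3 = -1/17*⅓ = -1/51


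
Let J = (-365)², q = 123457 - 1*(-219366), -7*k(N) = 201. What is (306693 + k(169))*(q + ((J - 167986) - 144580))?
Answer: 350938635300/7 ≈ 5.0134e+10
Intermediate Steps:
k(N) = -201/7 (k(N) = -⅐*201 = -201/7)
q = 342823 (q = 123457 + 219366 = 342823)
J = 133225
(306693 + k(169))*(q + ((J - 167986) - 144580)) = (306693 - 201/7)*(342823 + ((133225 - 167986) - 144580)) = 2146650*(342823 + (-34761 - 144580))/7 = 2146650*(342823 - 179341)/7 = (2146650/7)*163482 = 350938635300/7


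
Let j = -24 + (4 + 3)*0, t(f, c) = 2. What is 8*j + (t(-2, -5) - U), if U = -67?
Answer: -123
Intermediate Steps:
j = -24 (j = -24 + 7*0 = -24 + 0 = -24)
8*j + (t(-2, -5) - U) = 8*(-24) + (2 - 1*(-67)) = -192 + (2 + 67) = -192 + 69 = -123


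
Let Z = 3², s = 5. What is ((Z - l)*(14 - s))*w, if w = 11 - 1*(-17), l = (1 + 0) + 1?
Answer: 1764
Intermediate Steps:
Z = 9
l = 2 (l = 1 + 1 = 2)
w = 28 (w = 11 + 17 = 28)
((Z - l)*(14 - s))*w = ((9 - 1*2)*(14 - 1*5))*28 = ((9 - 2)*(14 - 5))*28 = (7*9)*28 = 63*28 = 1764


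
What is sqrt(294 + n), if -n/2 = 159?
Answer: 2*I*sqrt(6) ≈ 4.899*I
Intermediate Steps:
n = -318 (n = -2*159 = -318)
sqrt(294 + n) = sqrt(294 - 318) = sqrt(-24) = 2*I*sqrt(6)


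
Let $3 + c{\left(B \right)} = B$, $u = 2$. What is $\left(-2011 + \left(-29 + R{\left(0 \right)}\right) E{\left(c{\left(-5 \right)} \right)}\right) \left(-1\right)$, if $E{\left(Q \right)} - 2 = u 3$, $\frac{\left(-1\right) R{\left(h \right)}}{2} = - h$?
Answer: $2243$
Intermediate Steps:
$c{\left(B \right)} = -3 + B$
$R{\left(h \right)} = 2 h$ ($R{\left(h \right)} = - 2 \left(- h\right) = 2 h$)
$E{\left(Q \right)} = 8$ ($E{\left(Q \right)} = 2 + 2 \cdot 3 = 2 + 6 = 8$)
$\left(-2011 + \left(-29 + R{\left(0 \right)}\right) E{\left(c{\left(-5 \right)} \right)}\right) \left(-1\right) = \left(-2011 + \left(-29 + 2 \cdot 0\right) 8\right) \left(-1\right) = \left(-2011 + \left(-29 + 0\right) 8\right) \left(-1\right) = \left(-2011 - 232\right) \left(-1\right) = \left(-2243\right) \left(-1\right) = 2243$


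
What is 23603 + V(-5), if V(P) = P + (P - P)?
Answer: 23598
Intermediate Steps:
V(P) = P (V(P) = P + 0 = P)
23603 + V(-5) = 23603 - 5 = 23598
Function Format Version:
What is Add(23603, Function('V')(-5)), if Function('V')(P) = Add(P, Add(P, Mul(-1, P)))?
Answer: 23598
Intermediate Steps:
Function('V')(P) = P (Function('V')(P) = Add(P, 0) = P)
Add(23603, Function('V')(-5)) = Add(23603, -5) = 23598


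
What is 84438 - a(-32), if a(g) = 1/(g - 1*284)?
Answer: 26682409/316 ≈ 84438.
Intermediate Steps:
a(g) = 1/(-284 + g) (a(g) = 1/(g - 284) = 1/(-284 + g))
84438 - a(-32) = 84438 - 1/(-284 - 32) = 84438 - 1/(-316) = 84438 - 1*(-1/316) = 84438 + 1/316 = 26682409/316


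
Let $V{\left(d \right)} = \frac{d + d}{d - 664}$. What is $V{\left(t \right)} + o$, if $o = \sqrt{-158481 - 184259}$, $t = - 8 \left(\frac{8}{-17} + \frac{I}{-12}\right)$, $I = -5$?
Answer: $- \frac{22}{16921} + 2 i \sqrt{85685} \approx -0.0013002 + 585.44 i$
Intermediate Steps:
$t = \frac{22}{51}$ ($t = - 8 \left(\frac{8}{-17} - \frac{5}{-12}\right) = - 8 \left(8 \left(- \frac{1}{17}\right) - - \frac{5}{12}\right) = - 8 \left(- \frac{8}{17} + \frac{5}{12}\right) = \left(-8\right) \left(- \frac{11}{204}\right) = \frac{22}{51} \approx 0.43137$)
$V{\left(d \right)} = \frac{2 d}{-664 + d}$
$o = 2 i \sqrt{85685}$ ($o = \sqrt{-342740} = 2 i \sqrt{85685} \approx 585.44 i$)
$V{\left(t \right)} + o = 2 \cdot \frac{22}{51} \frac{1}{-664 + \frac{22}{51}} + 2 i \sqrt{85685} = 2 \cdot \frac{22}{51} \frac{1}{- \frac{33842}{51}} + 2 i \sqrt{85685} = 2 \cdot \frac{22}{51} \left(- \frac{51}{33842}\right) + 2 i \sqrt{85685} = - \frac{22}{16921} + 2 i \sqrt{85685}$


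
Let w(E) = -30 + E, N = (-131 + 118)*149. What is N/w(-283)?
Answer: 1937/313 ≈ 6.1885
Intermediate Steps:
N = -1937 (N = -13*149 = -1937)
N/w(-283) = -1937/(-30 - 283) = -1937/(-313) = -1937*(-1/313) = 1937/313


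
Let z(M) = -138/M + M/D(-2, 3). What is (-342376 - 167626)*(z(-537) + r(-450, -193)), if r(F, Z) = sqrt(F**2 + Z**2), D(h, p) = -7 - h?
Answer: -49140222706/895 - 510002*sqrt(239749) ≈ -3.0462e+8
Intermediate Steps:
z(M) = -138/M - M/5 (z(M) = -138/M + M/(-7 - 1*(-2)) = -138/M + M/(-7 + 2) = -138/M + M/(-5) = -138/M + M*(-1/5) = -138/M - M/5)
(-342376 - 167626)*(z(-537) + r(-450, -193)) = (-342376 - 167626)*((-138/(-537) - 1/5*(-537)) + sqrt((-450)**2 + (-193)**2)) = -510002*((-138*(-1/537) + 537/5) + sqrt(202500 + 37249)) = -510002*((46/179 + 537/5) + sqrt(239749)) = -510002*(96353/895 + sqrt(239749)) = -49140222706/895 - 510002*sqrt(239749)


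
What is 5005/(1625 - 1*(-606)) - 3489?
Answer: -7778954/2231 ≈ -3486.8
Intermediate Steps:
5005/(1625 - 1*(-606)) - 3489 = 5005/(1625 + 606) - 3489 = 5005/2231 - 3489 = -7778954/2231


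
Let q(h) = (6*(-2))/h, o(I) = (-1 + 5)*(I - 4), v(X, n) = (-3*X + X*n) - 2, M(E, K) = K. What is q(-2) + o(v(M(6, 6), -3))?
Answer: -162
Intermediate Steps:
v(X, n) = -2 - 3*X + X*n
o(I) = -16 + 4*I (o(I) = 4*(-4 + I) = -16 + 4*I)
q(h) = -12/h
q(-2) + o(v(M(6, 6), -3)) = -12/(-2) + (-16 + 4*(-2 - 3*6 + 6*(-3))) = -12*(-1/2) + (-16 + 4*(-2 - 18 - 18)) = 6 + (-16 + 4*(-38)) = 6 + (-16 - 152) = 6 - 168 = -162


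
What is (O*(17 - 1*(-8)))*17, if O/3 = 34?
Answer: 43350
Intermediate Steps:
O = 102 (O = 3*34 = 102)
(O*(17 - 1*(-8)))*17 = (102*(17 - 1*(-8)))*17 = (102*(17 + 8))*17 = (102*25)*17 = 2550*17 = 43350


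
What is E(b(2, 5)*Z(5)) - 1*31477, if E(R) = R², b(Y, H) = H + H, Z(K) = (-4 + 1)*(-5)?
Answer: -8977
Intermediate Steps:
Z(K) = 15 (Z(K) = -3*(-5) = 15)
b(Y, H) = 2*H
E(b(2, 5)*Z(5)) - 1*31477 = ((2*5)*15)² - 1*31477 = (10*15)² - 31477 = 150² - 31477 = 22500 - 31477 = -8977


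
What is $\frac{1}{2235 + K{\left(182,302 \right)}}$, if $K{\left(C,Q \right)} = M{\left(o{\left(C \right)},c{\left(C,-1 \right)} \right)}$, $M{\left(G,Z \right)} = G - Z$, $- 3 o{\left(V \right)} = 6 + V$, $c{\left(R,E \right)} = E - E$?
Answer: $\frac{3}{6517} \approx 0.00046033$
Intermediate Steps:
$c{\left(R,E \right)} = 0$
$o{\left(V \right)} = -2 - \frac{V}{3}$ ($o{\left(V \right)} = - \frac{6 + V}{3} = -2 - \frac{V}{3}$)
$K{\left(C,Q \right)} = -2 - \frac{C}{3}$ ($K{\left(C,Q \right)} = \left(-2 - \frac{C}{3}\right) - 0 = \left(-2 - \frac{C}{3}\right) + 0 = -2 - \frac{C}{3}$)
$\frac{1}{2235 + K{\left(182,302 \right)}} = \frac{1}{2235 - \frac{188}{3}} = \frac{1}{\frac{6517}{3}} = \frac{3}{6517}$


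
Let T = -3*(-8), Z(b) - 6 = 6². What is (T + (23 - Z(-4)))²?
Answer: 25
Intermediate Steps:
Z(b) = 42 (Z(b) = 6 + 6² = 6 + 36 = 42)
T = 24
(T + (23 - Z(-4)))² = (24 + (23 - 1*42))² = (24 + (23 - 42))² = (24 - 19)² = 5² = 25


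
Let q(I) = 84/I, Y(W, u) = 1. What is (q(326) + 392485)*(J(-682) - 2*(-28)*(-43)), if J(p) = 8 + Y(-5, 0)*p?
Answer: -197171248954/163 ≈ -1.2096e+9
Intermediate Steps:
J(p) = 8 + p (J(p) = 8 + 1*p = 8 + p)
(q(326) + 392485)*(J(-682) - 2*(-28)*(-43)) = (84/326 + 392485)*((8 - 682) - 2*(-28)*(-43)) = (84*(1/326) + 392485)*(-674 + 56*(-43)) = (42/163 + 392485)*(-674 - 2408) = (63975097/163)*(-3082) = -197171248954/163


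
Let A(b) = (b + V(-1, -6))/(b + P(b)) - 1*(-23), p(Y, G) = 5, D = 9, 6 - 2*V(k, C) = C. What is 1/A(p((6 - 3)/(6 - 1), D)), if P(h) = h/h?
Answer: 6/149 ≈ 0.040268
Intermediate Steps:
V(k, C) = 3 - C/2
P(h) = 1
A(b) = 23 + (6 + b)/(1 + b) (A(b) = (b + (3 - ½*(-6)))/(b + 1) - 1*(-23) = (b + (3 + 3))/(1 + b) + 23 = (b + 6)/(1 + b) + 23 = (6 + b)/(1 + b) + 23 = 23 + (6 + b)/(1 + b))
1/A(p((6 - 3)/(6 - 1), D)) = 1/((29 + 24*5)/(1 + 5)) = 1/((29 + 120)/6) = 1/((⅙)*149) = 1/(149/6) = 6/149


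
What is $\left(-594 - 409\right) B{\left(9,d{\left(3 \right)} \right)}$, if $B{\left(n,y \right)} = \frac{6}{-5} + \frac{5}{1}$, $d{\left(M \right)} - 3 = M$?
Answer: $- \frac{19057}{5} \approx -3811.4$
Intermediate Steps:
$d{\left(M \right)} = 3 + M$
$B{\left(n,y \right)} = \frac{19}{5}$ ($B{\left(n,y \right)} = 6 \left(- \frac{1}{5}\right) + 5 \cdot 1 = - \frac{6}{5} + 5 = \frac{19}{5}$)
$\left(-594 - 409\right) B{\left(9,d{\left(3 \right)} \right)} = \left(-594 - 409\right) \frac{19}{5} = \left(-1003\right) \frac{19}{5} = - \frac{19057}{5}$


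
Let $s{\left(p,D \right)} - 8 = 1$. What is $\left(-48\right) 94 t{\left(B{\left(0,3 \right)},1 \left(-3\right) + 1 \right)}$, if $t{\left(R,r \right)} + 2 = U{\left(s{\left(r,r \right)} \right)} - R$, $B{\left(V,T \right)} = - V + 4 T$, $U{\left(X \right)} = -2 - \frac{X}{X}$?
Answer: $76704$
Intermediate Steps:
$s{\left(p,D \right)} = 9$ ($s{\left(p,D \right)} = 8 + 1 = 9$)
$U{\left(X \right)} = -3$ ($U{\left(X \right)} = -2 - 1 = -3$)
$t{\left(R,r \right)} = -5 - R$ ($t{\left(R,r \right)} = -2 - \left(3 + R\right) = -5 - R$)
$\left(-48\right) 94 t{\left(B{\left(0,3 \right)},1 \left(-3\right) + 1 \right)} = \left(-48\right) 94 \left(-5 - \left(\left(-1\right) 0 + 4 \cdot 3\right)\right) = - 4512 \left(-5 - \left(0 + 12\right)\right) = - 4512 \left(-5 - 12\right) = \left(-4512\right) \left(-17\right) = 76704$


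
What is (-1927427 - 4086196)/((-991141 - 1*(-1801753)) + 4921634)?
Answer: -6013623/5732246 ≈ -1.0491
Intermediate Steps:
(-1927427 - 4086196)/((-991141 - 1*(-1801753)) + 4921634) = -6013623/((-991141 + 1801753) + 4921634) = -6013623/(810612 + 4921634) = -6013623/5732246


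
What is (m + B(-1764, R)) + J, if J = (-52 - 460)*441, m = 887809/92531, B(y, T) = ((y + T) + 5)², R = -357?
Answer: 393411609393/92531 ≈ 4.2517e+6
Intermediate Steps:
B(y, T) = (5 + T + y)² (B(y, T) = ((T + y) + 5)² = (5 + T + y)²)
m = 887809/92531 (m = 887809*(1/92531) = 887809/92531 ≈ 9.5947)
J = -225792 (J = -512*441 = -225792)
(m + B(-1764, R)) + J = (887809/92531 + (5 - 357 - 1764)²) - 225792 = (887809/92531 + (-2116)²) - 225792 = (887809/92531 + 4477456) - 225792 = 414304368945/92531 - 225792 = 393411609393/92531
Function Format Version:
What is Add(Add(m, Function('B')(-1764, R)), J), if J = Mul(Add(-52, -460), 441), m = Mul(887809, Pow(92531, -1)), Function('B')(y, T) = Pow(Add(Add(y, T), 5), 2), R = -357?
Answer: Rational(393411609393, 92531) ≈ 4.2517e+6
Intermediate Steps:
Function('B')(y, T) = Pow(Add(5, T, y), 2) (Function('B')(y, T) = Pow(Add(Add(T, y), 5), 2) = Pow(Add(5, T, y), 2))
m = Rational(887809, 92531) (m = Mul(887809, Rational(1, 92531)) = Rational(887809, 92531) ≈ 9.5947)
J = -225792 (J = Mul(-512, 441) = -225792)
Add(Add(m, Function('B')(-1764, R)), J) = Add(Add(Rational(887809, 92531), Pow(Add(5, -357, -1764), 2)), -225792) = Add(Add(Rational(887809, 92531), Pow(-2116, 2)), -225792) = Add(Add(Rational(887809, 92531), 4477456), -225792) = Add(Rational(414304368945, 92531), -225792) = Rational(393411609393, 92531)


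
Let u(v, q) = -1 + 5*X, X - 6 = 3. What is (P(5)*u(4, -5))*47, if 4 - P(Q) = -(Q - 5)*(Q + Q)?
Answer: 8272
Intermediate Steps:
X = 9 (X = 6 + 3 = 9)
u(v, q) = 44 (u(v, q) = -1 + 5*9 = -1 + 45 = 44)
P(Q) = 4 + 2*Q*(-5 + Q) (P(Q) = 4 - (-1)*(Q - 5)*(Q + Q) = 4 - (-1)*(-5 + Q)*(2*Q) = 4 - (-1)*2*Q*(-5 + Q) = 4 - (-2)*Q*(-5 + Q) = 4 + 2*Q*(-5 + Q))
(P(5)*u(4, -5))*47 = ((4 - 10*5 + 2*5²)*44)*47 = ((4 - 50 + 2*25)*44)*47 = ((4 - 50 + 50)*44)*47 = (4*44)*47 = 176*47 = 8272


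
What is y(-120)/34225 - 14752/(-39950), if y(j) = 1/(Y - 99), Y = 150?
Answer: 30293279/82037325 ≈ 0.36926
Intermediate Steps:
y(j) = 1/51 (y(j) = 1/(150 - 99) = 1/51)
y(-120)/34225 - 14752/(-39950) = (1/51)/34225 - 14752/(-39950) = (1/51)*(1/34225) - 14752*(-1/39950) = 1/1745475 + 7376/19975 = 30293279/82037325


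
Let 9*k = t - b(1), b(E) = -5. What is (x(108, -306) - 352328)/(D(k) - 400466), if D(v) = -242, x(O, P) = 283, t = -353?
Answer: 352045/400708 ≈ 0.87856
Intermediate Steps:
k = -116/3 (k = (-353 - 1*(-5))/9 = (-353 + 5)/9 = (1/9)*(-348) = -116/3 ≈ -38.667)
(x(108, -306) - 352328)/(D(k) - 400466) = (283 - 352328)/(-242 - 400466) = -352045/(-400708) = -352045*(-1/400708) = 352045/400708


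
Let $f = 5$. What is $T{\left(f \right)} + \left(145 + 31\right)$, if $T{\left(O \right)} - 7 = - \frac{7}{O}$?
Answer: $\frac{908}{5} \approx 181.6$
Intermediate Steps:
$T{\left(O \right)} = 7 - \frac{7}{O}$
$T{\left(f \right)} + \left(145 + 31\right) = \left(7 - \frac{7}{5}\right) + \left(145 + 31\right) = \left(7 - \frac{7}{5}\right) + 176 = \frac{28}{5} + 176 = \frac{908}{5}$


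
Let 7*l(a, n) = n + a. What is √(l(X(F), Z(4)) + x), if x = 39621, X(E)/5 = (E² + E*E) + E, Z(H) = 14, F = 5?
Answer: 2*√485863/7 ≈ 199.15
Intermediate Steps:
X(E) = 5*E + 10*E² (X(E) = 5*((E² + E*E) + E) = 5*((E² + E²) + E) = 5*(2*E² + E) = 5*(E + 2*E²) = 5*E + 10*E²)
l(a, n) = a/7 + n/7 (l(a, n) = (n + a)/7 = (a + n)/7 = a/7 + n/7)
√(l(X(F), Z(4)) + x) = √(((5*5*(1 + 2*5))/7 + (⅐)*14) + 39621) = √(((5*5*(1 + 10))/7 + 2) + 39621) = √(((5*5*11)/7 + 2) + 39621) = √(((⅐)*275 + 2) + 39621) = √((275/7 + 2) + 39621) = √(289/7 + 39621) = √(277636/7) = 2*√485863/7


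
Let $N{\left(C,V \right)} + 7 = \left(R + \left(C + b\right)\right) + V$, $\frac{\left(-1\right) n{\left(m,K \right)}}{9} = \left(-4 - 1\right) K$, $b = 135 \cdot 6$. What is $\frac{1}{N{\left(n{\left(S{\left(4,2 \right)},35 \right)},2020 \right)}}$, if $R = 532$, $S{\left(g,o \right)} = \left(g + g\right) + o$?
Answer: $\frac{1}{4930} \approx 0.00020284$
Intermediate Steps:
$S{\left(g,o \right)} = o + 2 g$ ($S{\left(g,o \right)} = 2 g + o = o + 2 g$)
$b = 810$
$n{\left(m,K \right)} = 45 K$ ($n{\left(m,K \right)} = - 9 \left(-4 - 1\right) K = - 9 \left(- 5 K\right) = 45 K$)
$N{\left(C,V \right)} = 1335 + C + V$ ($N{\left(C,V \right)} = -7 + \left(\left(532 + \left(C + 810\right)\right) + V\right) = -7 + \left(\left(532 + \left(810 + C\right)\right) + V\right) = -7 + \left(\left(1342 + C\right) + V\right) = -7 + \left(1342 + C + V\right) = 1335 + C + V$)
$\frac{1}{N{\left(n{\left(S{\left(4,2 \right)},35 \right)},2020 \right)}} = \frac{1}{1335 + 45 \cdot 35 + 2020} = \frac{1}{1335 + 1575 + 2020} = \frac{1}{4930}$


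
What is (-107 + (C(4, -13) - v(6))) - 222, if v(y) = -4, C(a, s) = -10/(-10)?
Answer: -324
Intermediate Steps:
C(a, s) = 1 (C(a, s) = -10*(-⅒) = 1)
(-107 + (C(4, -13) - v(6))) - 222 = (-107 + (1 - 1*(-4))) - 222 = (-107 + (1 + 4)) - 222 = (-107 + 5) - 222 = -102 - 222 = -324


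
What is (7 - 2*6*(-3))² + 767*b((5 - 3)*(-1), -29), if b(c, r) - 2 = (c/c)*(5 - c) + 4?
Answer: 11820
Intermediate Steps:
b(c, r) = 11 - c (b(c, r) = 2 + ((c/c)*(5 - c) + 4) = 2 + (1*(5 - c) + 4) = 2 + ((5 - c) + 4) = 2 + (9 - c) = 11 - c)
(7 - 2*6*(-3))² + 767*b((5 - 3)*(-1), -29) = (7 - 2*6*(-3))² + 767*(11 - (5 - 3)*(-1)) = (7 - 12*(-3))² + 767*(11 - 2*(-1)) = (7 + 36)² + 767*(11 - 1*(-2)) = 43² + 767*(11 + 2) = 1849 + 767*13 = 1849 + 9971 = 11820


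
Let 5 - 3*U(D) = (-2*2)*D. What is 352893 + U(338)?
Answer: 1060036/3 ≈ 3.5335e+5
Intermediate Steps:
U(D) = 5/3 + 4*D/3 (U(D) = 5/3 - (-2*2)*D/3 = 5/3 - (-4)*D/3 = 5/3 + 4*D/3)
352893 + U(338) = 352893 + (5/3 + (4/3)*338) = 352893 + (5/3 + 1352/3) = 352893 + 1357/3 = 1060036/3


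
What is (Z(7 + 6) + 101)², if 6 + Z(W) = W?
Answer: 11664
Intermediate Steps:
Z(W) = -6 + W
(Z(7 + 6) + 101)² = ((-6 + (7 + 6)) + 101)² = ((-6 + 13) + 101)² = (7 + 101)² = 108² = 11664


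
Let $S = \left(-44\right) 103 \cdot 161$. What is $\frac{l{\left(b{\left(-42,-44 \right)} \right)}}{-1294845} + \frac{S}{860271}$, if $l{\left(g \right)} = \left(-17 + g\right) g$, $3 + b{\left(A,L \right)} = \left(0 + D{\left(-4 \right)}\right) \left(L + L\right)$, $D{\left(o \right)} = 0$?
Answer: $- \frac{62989190680}{74261173533} \approx -0.84821$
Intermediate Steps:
$b{\left(A,L \right)} = -3$ ($b{\left(A,L \right)} = -3 + \left(0 + 0\right) \left(L + L\right) = -3 + 0 \cdot 2 L = -3 + 0 = -3$)
$S = -729652$ ($S = \left(-4532\right) 161 = -729652$)
$l{\left(g \right)} = g \left(-17 + g\right)$
$\frac{l{\left(b{\left(-42,-44 \right)} \right)}}{-1294845} + \frac{S}{860271} = \frac{\left(-3\right) \left(-17 - 3\right)}{-1294845} - \frac{729652}{860271} = \left(-3\right) \left(-20\right) \left(- \frac{1}{1294845}\right) - \frac{729652}{860271} = 60 \left(- \frac{1}{1294845}\right) - \frac{729652}{860271} = - \frac{4}{86323} - \frac{729652}{860271} = - \frac{62989190680}{74261173533}$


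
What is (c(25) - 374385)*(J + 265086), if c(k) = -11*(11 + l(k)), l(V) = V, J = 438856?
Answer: -263824086702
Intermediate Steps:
c(k) = -121 - 11*k (c(k) = -11*(11 + k) = -121 - 11*k)
(c(25) - 374385)*(J + 265086) = ((-121 - 11*25) - 374385)*(438856 + 265086) = ((-121 - 275) - 374385)*703942 = (-396 - 374385)*703942 = -374781*703942 = -263824086702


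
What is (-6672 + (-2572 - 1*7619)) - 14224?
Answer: -31087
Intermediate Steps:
(-6672 + (-2572 - 1*7619)) - 14224 = (-6672 + (-2572 - 7619)) - 14224 = (-6672 - 10191) - 14224 = -16863 - 14224 = -31087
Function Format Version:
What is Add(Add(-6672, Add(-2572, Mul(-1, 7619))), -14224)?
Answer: -31087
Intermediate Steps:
Add(Add(-6672, Add(-2572, Mul(-1, 7619))), -14224) = Add(Add(-6672, Add(-2572, -7619)), -14224) = Add(Add(-6672, -10191), -14224) = Add(-16863, -14224) = -31087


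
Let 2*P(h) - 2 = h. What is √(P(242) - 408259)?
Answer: I*√408137 ≈ 638.86*I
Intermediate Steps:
P(h) = 1 + h/2
√(P(242) - 408259) = √((1 + (½)*242) - 408259) = √((1 + 121) - 408259) = √(122 - 408259) = √(-408137) = I*√408137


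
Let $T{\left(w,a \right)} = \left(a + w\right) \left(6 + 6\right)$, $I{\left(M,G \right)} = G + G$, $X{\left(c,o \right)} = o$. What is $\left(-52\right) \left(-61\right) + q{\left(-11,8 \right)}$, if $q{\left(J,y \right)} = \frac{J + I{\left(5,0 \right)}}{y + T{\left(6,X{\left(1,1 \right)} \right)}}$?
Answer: $\frac{291813}{92} \approx 3171.9$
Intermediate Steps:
$I{\left(M,G \right)} = 2 G$
$T{\left(w,a \right)} = 12 a + 12 w$ ($T{\left(w,a \right)} = \left(a + w\right) 12 = 12 a + 12 w$)
$q{\left(J,y \right)} = \frac{J}{84 + y}$ ($q{\left(J,y \right)} = \frac{J + 2 \cdot 0}{y + \left(12 \cdot 1 + 12 \cdot 6\right)} = \frac{J + 0}{y + \left(12 + 72\right)} = \frac{J}{y + 84} = \frac{J}{84 + y}$)
$\left(-52\right) \left(-61\right) + q{\left(-11,8 \right)} = \left(-52\right) \left(-61\right) - \frac{11}{84 + 8} = 3172 - \frac{11}{92} = \frac{291813}{92}$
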